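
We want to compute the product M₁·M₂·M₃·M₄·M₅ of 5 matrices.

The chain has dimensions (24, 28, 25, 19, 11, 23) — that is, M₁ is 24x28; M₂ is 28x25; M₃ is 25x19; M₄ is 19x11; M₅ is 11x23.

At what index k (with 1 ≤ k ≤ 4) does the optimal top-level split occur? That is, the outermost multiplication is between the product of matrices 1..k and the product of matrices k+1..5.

4

Adjacent pairs: M₁M₂ = 24·28·25 = 16800; M₂M₃ = 28·25·19 = 13300; M₃M₄ = 25·19·11 = 5225; M₄M₅ = 19·11·23 = 4807.
Length 3: M₁..M₃: k=1: 0+13300+24·28·19=26068; k=2: 16800+0+24·25·19=28200 → min 26068 | M₂..M₄: k=2: 0+5225+28·25·11=12925; k=3: 13300+0+28·19·11=19152 → min 12925 | M₃..M₅: k=3: 0+4807+25·19·23=15732; k=4: 5225+0+25·11·23=11550 → min 11550.
Length 4: M₁..M₄: k=1: 0+12925+24·28·11=20317; k=2: 16800+5225+24·25·11=28625; k=3: 26068+0+24·19·11=31084 → min 20317 | M₂..M₅: k=2: 0+11550+28·25·23=27650; k=3: 13300+4807+28·19·23=30343; k=4: 12925+0+28·11·23=20009 → min 20009.
Top-level splits: k=1: (M₁..M₁)·(M₂..M₅) → 0+20009+24·28·23 = 35465; k=2: (M₁..M₂)·(M₃..M₅) → 16800+11550+24·25·23 = 42150; k=3: (M₁..M₃)·(M₄..M₅) → 26068+4807+24·19·23 = 41363; k=4: (M₁..M₄)·(M₅..M₅) → 20317+0+24·11·23 = 26389.
Best split is after M₄, i.e. k = 4.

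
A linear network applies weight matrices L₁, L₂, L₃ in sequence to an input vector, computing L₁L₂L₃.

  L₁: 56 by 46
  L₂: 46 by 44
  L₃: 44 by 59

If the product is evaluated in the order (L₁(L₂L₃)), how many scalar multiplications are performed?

271400

(L₂L₃): 46×44 by 44×59 → 46×59, cost 46·44·59 = 119416
(L₁(L₂L₃)): 56×46 by 46×59 → 56×59, cost 56·46·59 = 151984; cumulative 271400
Total: 271400 scalar multiplications.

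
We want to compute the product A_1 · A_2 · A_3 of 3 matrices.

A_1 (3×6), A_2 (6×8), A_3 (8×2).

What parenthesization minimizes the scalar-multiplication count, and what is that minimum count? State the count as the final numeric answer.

132

(A_1 · (A_2 · A_3)): cost 132.
((A_1 · A_2) · A_3): cost 192.
Optimal: (A_1 · (A_2 · A_3)) with cost 132.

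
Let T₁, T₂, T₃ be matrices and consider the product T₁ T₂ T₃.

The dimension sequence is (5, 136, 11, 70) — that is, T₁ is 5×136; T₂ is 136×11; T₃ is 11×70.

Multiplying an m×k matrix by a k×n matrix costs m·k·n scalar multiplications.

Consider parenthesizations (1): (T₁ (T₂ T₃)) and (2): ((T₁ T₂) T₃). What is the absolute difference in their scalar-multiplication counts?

Order (1) = (T₁ (T₂ T₃)): (T₂ T₃): 136×11 by 11×70 → 136×70, cost 136·11·70 = 104720; (T₁ (T₂ T₃)): 5×136 by 136×70 → 5×70, cost 5·136·70 = 47600; cumulative 152320. Total 152320.
Order (2) = ((T₁ T₂) T₃): (T₁ T₂): 5×136 by 136×11 → 5×11, cost 5·136·11 = 7480; ((T₁ T₂) T₃): 5×11 by 11×70 → 5×70, cost 5·11·70 = 3850; cumulative 11330. Total 11330.
Difference: |152320 − 11330| = 140990.

140990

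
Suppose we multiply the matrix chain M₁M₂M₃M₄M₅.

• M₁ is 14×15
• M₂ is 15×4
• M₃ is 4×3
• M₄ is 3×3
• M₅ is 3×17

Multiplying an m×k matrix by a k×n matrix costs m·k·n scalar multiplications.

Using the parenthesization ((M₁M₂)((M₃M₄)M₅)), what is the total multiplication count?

(M₁M₂): 14×15 by 15×4 → 14×4, cost 14·15·4 = 840
(M₃M₄): 4×3 by 3×3 → 4×3, cost 4·3·3 = 36
((M₃M₄)M₅): 4×3 by 3×17 → 4×17, cost 4·3·17 = 204; cumulative 240
((M₁M₂)((M₃M₄)M₅)): 14×4 by 4×17 → 14×17, cost 14·4·17 = 952; cumulative 2032
Total: 2032 scalar multiplications.

2032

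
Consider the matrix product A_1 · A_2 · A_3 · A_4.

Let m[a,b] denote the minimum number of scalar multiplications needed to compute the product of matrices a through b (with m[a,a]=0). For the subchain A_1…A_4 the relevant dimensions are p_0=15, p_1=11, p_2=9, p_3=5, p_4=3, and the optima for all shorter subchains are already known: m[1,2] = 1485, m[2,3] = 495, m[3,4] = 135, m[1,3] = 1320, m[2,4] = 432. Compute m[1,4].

927

m[1,4] = min over k∈[1,3] of m[1,k]+m[k+1,4]+p_{0}·p_k·p_{4}.
k=1: 0 + 432 + 15·11·3 = 927; k=2: 1485 + 135 + 15·9·3 = 2025; k=3: 1320 + 0 + 15·5·3 = 1545.
Minimum: 927 at k=1.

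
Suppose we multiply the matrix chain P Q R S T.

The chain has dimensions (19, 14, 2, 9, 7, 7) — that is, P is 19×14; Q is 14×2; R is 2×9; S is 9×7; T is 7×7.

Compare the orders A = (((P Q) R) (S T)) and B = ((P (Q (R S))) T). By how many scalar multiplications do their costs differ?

Order A = (((P Q) R) (S T)): (P Q): 19×14 by 14×2 → 19×2, cost 19·14·2 = 532; ((P Q) R): 19×2 by 2×9 → 19×9, cost 19·2·9 = 342; cumulative 874; (S T): 9×7 by 7×7 → 9×7, cost 9·7·7 = 441; (((P Q) R) (S T)): 19×9 by 9×7 → 19×7, cost 19·9·7 = 1197; cumulative 2512. Total 2512.
Order B = ((P (Q (R S))) T): (R S): 2×9 by 9×7 → 2×7, cost 2·9·7 = 126; (Q (R S)): 14×2 by 2×7 → 14×7, cost 14·2·7 = 196; cumulative 322; (P (Q (R S))): 19×14 by 14×7 → 19×7, cost 19·14·7 = 1862; cumulative 2184; ((P (Q (R S))) T): 19×7 by 7×7 → 19×7, cost 19·7·7 = 931; cumulative 3115. Total 3115.
Difference: |2512 − 3115| = 603.

603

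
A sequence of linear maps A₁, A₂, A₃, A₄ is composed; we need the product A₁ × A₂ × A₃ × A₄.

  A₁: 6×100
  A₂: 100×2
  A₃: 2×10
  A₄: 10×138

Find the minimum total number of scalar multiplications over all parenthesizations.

Adjacent pairs: A₁A₂ = 6·100·2 = 1200; A₂A₃ = 100·2·10 = 2000; A₃A₄ = 2·10·138 = 2760.
Length 3: A₁..A₃: k=1: 0+2000+6·100·10=8000; k=2: 1200+0+6·2·10=1320 → min 1320 | A₂..A₄: k=2: 0+2760+100·2·138=30360; k=3: 2000+0+100·10·138=140000 → min 30360.
Length 4: A₁..A₄: k=1: 0+30360+6·100·138=113160; k=2: 1200+2760+6·2·138=5616; k=3: 1320+0+6·10·138=9600 → min 5616.
Optimal order: ((A₁ × A₂) × (A₃ × A₄)) with cost 5616.

5616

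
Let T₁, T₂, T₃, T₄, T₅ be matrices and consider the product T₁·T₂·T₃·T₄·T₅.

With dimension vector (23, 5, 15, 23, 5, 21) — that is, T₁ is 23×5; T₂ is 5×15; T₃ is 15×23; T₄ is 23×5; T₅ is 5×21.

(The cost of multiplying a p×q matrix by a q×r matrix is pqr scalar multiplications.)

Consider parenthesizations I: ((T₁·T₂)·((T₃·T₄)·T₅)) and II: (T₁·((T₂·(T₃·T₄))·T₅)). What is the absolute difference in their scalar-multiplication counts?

7230

Order I = ((T₁·T₂)·((T₃·T₄)·T₅)): (T₁·T₂): 23×5 by 5×15 → 23×15, cost 23·5·15 = 1725; (T₃·T₄): 15×23 by 23×5 → 15×5, cost 15·23·5 = 1725; ((T₃·T₄)·T₅): 15×5 by 5×21 → 15×21, cost 15·5·21 = 1575; cumulative 3300; ((T₁·T₂)·((T₃·T₄)·T₅)): 23×15 by 15×21 → 23×21, cost 23·15·21 = 7245; cumulative 12270. Total 12270.
Order II = (T₁·((T₂·(T₃·T₄))·T₅)): (T₃·T₄): 15×23 by 23×5 → 15×5, cost 15·23·5 = 1725; (T₂·(T₃·T₄)): 5×15 by 15×5 → 5×5, cost 5·15·5 = 375; cumulative 2100; ((T₂·(T₃·T₄))·T₅): 5×5 by 5×21 → 5×21, cost 5·5·21 = 525; cumulative 2625; (T₁·((T₂·(T₃·T₄))·T₅)): 23×5 by 5×21 → 23×21, cost 23·5·21 = 2415; cumulative 5040. Total 5040.
Difference: |12270 − 5040| = 7230.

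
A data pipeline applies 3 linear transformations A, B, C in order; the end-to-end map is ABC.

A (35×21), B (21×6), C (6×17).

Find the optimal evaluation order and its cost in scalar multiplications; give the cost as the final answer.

(A(BC)): cost 14637.
((AB)C): cost 7980.
Optimal: ((AB)C) with cost 7980.

7980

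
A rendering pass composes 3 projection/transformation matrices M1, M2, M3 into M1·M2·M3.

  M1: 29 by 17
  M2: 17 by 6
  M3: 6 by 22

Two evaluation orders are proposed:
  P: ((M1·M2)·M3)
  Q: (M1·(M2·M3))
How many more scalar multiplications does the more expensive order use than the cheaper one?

Order P = ((M1·M2)·M3): (M1·M2): 29×17 by 17×6 → 29×6, cost 29·17·6 = 2958; ((M1·M2)·M3): 29×6 by 6×22 → 29×22, cost 29·6·22 = 3828; cumulative 6786. Total 6786.
Order Q = (M1·(M2·M3)): (M2·M3): 17×6 by 6×22 → 17×22, cost 17·6·22 = 2244; (M1·(M2·M3)): 29×17 by 17×22 → 29×22, cost 29·17·22 = 10846; cumulative 13090. Total 13090.
Difference: |6786 − 13090| = 6304.

6304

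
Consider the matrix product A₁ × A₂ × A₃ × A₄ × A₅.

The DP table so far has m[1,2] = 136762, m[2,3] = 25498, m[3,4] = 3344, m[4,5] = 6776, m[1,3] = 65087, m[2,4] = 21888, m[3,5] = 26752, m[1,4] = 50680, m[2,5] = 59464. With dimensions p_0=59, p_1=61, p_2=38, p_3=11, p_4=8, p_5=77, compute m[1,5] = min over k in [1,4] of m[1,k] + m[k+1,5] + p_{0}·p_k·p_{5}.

m[1,5] = min over k∈[1,4] of m[1,k]+m[k+1,5]+p_{0}·p_k·p_{5}.
k=1: 0 + 59464 + 59·61·77 = 336587; k=2: 136762 + 26752 + 59·38·77 = 336148; k=3: 65087 + 6776 + 59·11·77 = 121836; k=4: 50680 + 0 + 59·8·77 = 87024.
Minimum: 87024 at k=4.

87024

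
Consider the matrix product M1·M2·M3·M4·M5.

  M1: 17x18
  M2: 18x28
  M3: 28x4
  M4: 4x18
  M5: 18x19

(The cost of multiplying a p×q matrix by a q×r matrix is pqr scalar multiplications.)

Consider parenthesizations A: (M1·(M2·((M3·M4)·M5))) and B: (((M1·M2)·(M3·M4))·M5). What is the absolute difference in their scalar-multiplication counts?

2016

Order A = (M1·(M2·((M3·M4)·M5))): (M3·M4): 28×4 by 4×18 → 28×18, cost 28·4·18 = 2016; ((M3·M4)·M5): 28×18 by 18×19 → 28×19, cost 28·18·19 = 9576; cumulative 11592; (M2·((M3·M4)·M5)): 18×28 by 28×19 → 18×19, cost 18·28·19 = 9576; cumulative 21168; (M1·(M2·((M3·M4)·M5))): 17×18 by 18×19 → 17×19, cost 17·18·19 = 5814; cumulative 26982. Total 26982.
Order B = (((M1·M2)·(M3·M4))·M5): (M1·M2): 17×18 by 18×28 → 17×28, cost 17·18·28 = 8568; (M3·M4): 28×4 by 4×18 → 28×18, cost 28·4·18 = 2016; ((M1·M2)·(M3·M4)): 17×28 by 28×18 → 17×18, cost 17·28·18 = 8568; cumulative 19152; (((M1·M2)·(M3·M4))·M5): 17×18 by 18×19 → 17×19, cost 17·18·19 = 5814; cumulative 24966. Total 24966.
Difference: |26982 − 24966| = 2016.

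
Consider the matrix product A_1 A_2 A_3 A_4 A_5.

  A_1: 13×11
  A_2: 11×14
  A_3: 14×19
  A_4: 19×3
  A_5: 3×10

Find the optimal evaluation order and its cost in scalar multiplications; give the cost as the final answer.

2079

Adjacent pairs: A_1A_2 = 13·11·14 = 2002; A_2A_3 = 11·14·19 = 2926; A_3A_4 = 14·19·3 = 798; A_4A_5 = 19·3·10 = 570.
Length 3: A_1..A_3: k=1: 0+2926+13·11·19=5643; k=2: 2002+0+13·14·19=5460 → min 5460 | A_2..A_4: k=2: 0+798+11·14·3=1260; k=3: 2926+0+11·19·3=3553 → min 1260 | A_3..A_5: k=3: 0+570+14·19·10=3230; k=4: 798+0+14·3·10=1218 → min 1218.
Length 4: A_1..A_4: k=1: 0+1260+13·11·3=1689; k=2: 2002+798+13·14·3=3346; k=3: 5460+0+13·19·3=6201 → min 1689 | A_2..A_5: k=2: 0+1218+11·14·10=2758; k=3: 2926+570+11·19·10=5586; k=4: 1260+0+11·3·10=1590 → min 1590.
Length 5: A_1..A_5: k=1: 0+1590+13·11·10=3020; k=2: 2002+1218+13·14·10=5040; k=3: 5460+570+13·19·10=8500; k=4: 1689+0+13·3·10=2079 → min 2079.
Optimal parenthesization: ((A_1 (A_2 (A_3 A_4))) A_5) with cost 2079.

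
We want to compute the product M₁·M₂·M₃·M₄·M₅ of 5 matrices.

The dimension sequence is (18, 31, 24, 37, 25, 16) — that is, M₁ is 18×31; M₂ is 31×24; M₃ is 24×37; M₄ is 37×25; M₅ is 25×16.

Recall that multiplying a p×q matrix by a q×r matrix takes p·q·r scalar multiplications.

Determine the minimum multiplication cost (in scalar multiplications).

Adjacent pairs: M₁M₂ = 18·31·24 = 13392; M₂M₃ = 31·24·37 = 27528; M₃M₄ = 24·37·25 = 22200; M₄M₅ = 37·25·16 = 14800.
Length 3: M₁..M₃: k=1: 0+27528+18·31·37=48174; k=2: 13392+0+18·24·37=29376 → min 29376 | M₂..M₄: k=2: 0+22200+31·24·25=40800; k=3: 27528+0+31·37·25=56203 → min 40800 | M₃..M₅: k=3: 0+14800+24·37·16=29008; k=4: 22200+0+24·25·16=31800 → min 29008.
Length 4: M₁..M₄: k=1: 0+40800+18·31·25=54750; k=2: 13392+22200+18·24·25=46392; k=3: 29376+0+18·37·25=46026 → min 46026 | M₂..M₅: k=2: 0+29008+31·24·16=40912; k=3: 27528+14800+31·37·16=60680; k=4: 40800+0+31·25·16=53200 → min 40912.
Length 5: M₁..M₅: k=1: 0+40912+18·31·16=49840; k=2: 13392+29008+18·24·16=49312; k=3: 29376+14800+18·37·16=54832; k=4: 46026+0+18·25·16=53226 → min 49312.
Optimal order: ((M₁·M₂)·(M₃·(M₄·M₅))) with cost 49312.

49312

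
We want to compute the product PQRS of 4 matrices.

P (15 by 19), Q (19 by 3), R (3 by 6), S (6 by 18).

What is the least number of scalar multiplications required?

1989

Adjacent pairs: PQ = 15·19·3 = 855; QR = 19·3·6 = 342; RS = 3·6·18 = 324.
Length 3: P..R: k=1: 0+342+15·19·6=2052; k=2: 855+0+15·3·6=1125 → min 1125 | Q..S: k=2: 0+324+19·3·18=1350; k=3: 342+0+19·6·18=2394 → min 1350.
Length 4: P..S: k=1: 0+1350+15·19·18=6480; k=2: 855+324+15·3·18=1989; k=3: 1125+0+15·6·18=2745 → min 1989.
Optimal order: ((PQ)(RS)) with cost 1989.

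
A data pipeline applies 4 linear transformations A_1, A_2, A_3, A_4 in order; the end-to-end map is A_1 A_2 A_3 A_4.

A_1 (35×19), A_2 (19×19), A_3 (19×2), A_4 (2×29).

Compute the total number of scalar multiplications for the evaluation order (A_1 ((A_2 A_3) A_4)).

(A_2 A_3): 19×19 by 19×2 → 19×2, cost 19·19·2 = 722
((A_2 A_3) A_4): 19×2 by 2×29 → 19×29, cost 19·2·29 = 1102; cumulative 1824
(A_1 ((A_2 A_3) A_4)): 35×19 by 19×29 → 35×29, cost 35·19·29 = 19285; cumulative 21109
Total: 21109 scalar multiplications.

21109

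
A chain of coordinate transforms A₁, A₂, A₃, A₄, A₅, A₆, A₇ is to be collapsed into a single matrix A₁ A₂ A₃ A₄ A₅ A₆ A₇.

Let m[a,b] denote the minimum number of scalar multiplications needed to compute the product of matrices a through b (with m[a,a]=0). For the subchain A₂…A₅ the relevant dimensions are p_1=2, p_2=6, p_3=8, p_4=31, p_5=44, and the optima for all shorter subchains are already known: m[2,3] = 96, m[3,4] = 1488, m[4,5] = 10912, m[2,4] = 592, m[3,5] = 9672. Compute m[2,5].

m[2,5] = min over k∈[2,4] of m[2,k]+m[k+1,5]+p_{1}·p_k·p_{5}.
k=2: 0 + 9672 + 2·6·44 = 10200; k=3: 96 + 10912 + 2·8·44 = 11712; k=4: 592 + 0 + 2·31·44 = 3320.
Minimum: 3320 at k=4.

3320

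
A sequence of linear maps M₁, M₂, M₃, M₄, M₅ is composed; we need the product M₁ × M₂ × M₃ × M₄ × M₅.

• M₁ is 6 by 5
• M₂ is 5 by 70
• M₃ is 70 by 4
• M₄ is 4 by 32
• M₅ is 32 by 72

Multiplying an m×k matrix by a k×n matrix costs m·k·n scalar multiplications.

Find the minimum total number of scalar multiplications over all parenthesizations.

12464

Adjacent pairs: M₁M₂ = 6·5·70 = 2100; M₂M₃ = 5·70·4 = 1400; M₃M₄ = 70·4·32 = 8960; M₄M₅ = 4·32·72 = 9216.
Length 3: M₁..M₃: k=1: 0+1400+6·5·4=1520; k=2: 2100+0+6·70·4=3780 → min 1520 | M₂..M₄: k=2: 0+8960+5·70·32=20160; k=3: 1400+0+5·4·32=2040 → min 2040 | M₃..M₅: k=3: 0+9216+70·4·72=29376; k=4: 8960+0+70·32·72=170240 → min 29376.
Length 4: M₁..M₄: k=1: 0+2040+6·5·32=3000; k=2: 2100+8960+6·70·32=24500; k=3: 1520+0+6·4·32=2288 → min 2288 | M₂..M₅: k=2: 0+29376+5·70·72=54576; k=3: 1400+9216+5·4·72=12056; k=4: 2040+0+5·32·72=13560 → min 12056.
Length 5: M₁..M₅: k=1: 0+12056+6·5·72=14216; k=2: 2100+29376+6·70·72=61716; k=3: 1520+9216+6·4·72=12464; k=4: 2288+0+6·32·72=16112 → min 12464.
Optimal order: ((M₁ × (M₂ × M₃)) × (M₄ × M₅)) with cost 12464.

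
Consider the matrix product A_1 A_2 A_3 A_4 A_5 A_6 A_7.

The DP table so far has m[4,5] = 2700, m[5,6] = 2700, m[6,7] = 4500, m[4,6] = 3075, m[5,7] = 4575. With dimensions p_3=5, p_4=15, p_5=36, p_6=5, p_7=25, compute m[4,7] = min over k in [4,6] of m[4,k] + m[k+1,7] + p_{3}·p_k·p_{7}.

3700

m[4,7] = min over k∈[4,6] of m[4,k]+m[k+1,7]+p_{3}·p_k·p_{7}.
k=4: 0 + 4575 + 5·15·25 = 6450; k=5: 2700 + 4500 + 5·36·25 = 11700; k=6: 3075 + 0 + 5·5·25 = 3700.
Minimum: 3700 at k=6.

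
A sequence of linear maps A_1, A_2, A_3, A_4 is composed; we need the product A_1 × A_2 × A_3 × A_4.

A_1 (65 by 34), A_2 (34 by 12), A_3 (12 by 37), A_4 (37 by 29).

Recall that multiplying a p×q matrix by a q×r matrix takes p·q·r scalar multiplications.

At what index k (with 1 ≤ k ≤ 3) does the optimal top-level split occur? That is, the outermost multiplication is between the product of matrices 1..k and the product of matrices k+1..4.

Adjacent pairs: A_1A_2 = 65·34·12 = 26520; A_2A_3 = 34·12·37 = 15096; A_3A_4 = 12·37·29 = 12876.
Length 3: A_1..A_3: k=1: 0+15096+65·34·37=96866; k=2: 26520+0+65·12·37=55380 → min 55380 | A_2..A_4: k=2: 0+12876+34·12·29=24708; k=3: 15096+0+34·37·29=51578 → min 24708.
Top-level splits: k=1: (A_1..A_1)·(A_2..A_4) → 0+24708+65·34·29 = 88798; k=2: (A_1..A_2)·(A_3..A_4) → 26520+12876+65·12·29 = 62016; k=3: (A_1..A_3)·(A_4..A_4) → 55380+0+65·37·29 = 125125.
Best split is after A_2, i.e. k = 2.

2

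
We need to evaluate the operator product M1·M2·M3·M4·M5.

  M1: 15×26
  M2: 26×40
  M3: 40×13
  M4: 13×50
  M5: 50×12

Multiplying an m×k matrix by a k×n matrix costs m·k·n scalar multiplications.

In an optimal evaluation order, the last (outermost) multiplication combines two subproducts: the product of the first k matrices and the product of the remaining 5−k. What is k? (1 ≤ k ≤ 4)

3

Adjacent pairs: M1M2 = 15·26·40 = 15600; M2M3 = 26·40·13 = 13520; M3M4 = 40·13·50 = 26000; M4M5 = 13·50·12 = 7800.
Length 3: M1..M3: k=1: 0+13520+15·26·13=18590; k=2: 15600+0+15·40·13=23400 → min 18590 | M2..M4: k=2: 0+26000+26·40·50=78000; k=3: 13520+0+26·13·50=30420 → min 30420 | M3..M5: k=3: 0+7800+40·13·12=14040; k=4: 26000+0+40·50·12=50000 → min 14040.
Length 4: M1..M4: k=1: 0+30420+15·26·50=49920; k=2: 15600+26000+15·40·50=71600; k=3: 18590+0+15·13·50=28340 → min 28340 | M2..M5: k=2: 0+14040+26·40·12=26520; k=3: 13520+7800+26·13·12=25376; k=4: 30420+0+26·50·12=46020 → min 25376.
Top-level splits: k=1: (M1..M1)·(M2..M5) → 0+25376+15·26·12 = 30056; k=2: (M1..M2)·(M3..M5) → 15600+14040+15·40·12 = 36840; k=3: (M1..M3)·(M4..M5) → 18590+7800+15·13·12 = 28730; k=4: (M1..M4)·(M5..M5) → 28340+0+15·50·12 = 37340.
Best split is after M3, i.e. k = 3.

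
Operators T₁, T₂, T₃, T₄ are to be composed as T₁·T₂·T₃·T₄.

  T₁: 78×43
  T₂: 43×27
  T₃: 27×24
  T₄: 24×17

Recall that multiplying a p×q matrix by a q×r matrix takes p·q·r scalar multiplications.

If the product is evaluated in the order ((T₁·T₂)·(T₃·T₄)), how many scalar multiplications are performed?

137376

(T₁·T₂): 78×43 by 43×27 → 78×27, cost 78·43·27 = 90558
(T₃·T₄): 27×24 by 24×17 → 27×17, cost 27·24·17 = 11016
((T₁·T₂)·(T₃·T₄)): 78×27 by 27×17 → 78×17, cost 78·27·17 = 35802; cumulative 137376
Total: 137376 scalar multiplications.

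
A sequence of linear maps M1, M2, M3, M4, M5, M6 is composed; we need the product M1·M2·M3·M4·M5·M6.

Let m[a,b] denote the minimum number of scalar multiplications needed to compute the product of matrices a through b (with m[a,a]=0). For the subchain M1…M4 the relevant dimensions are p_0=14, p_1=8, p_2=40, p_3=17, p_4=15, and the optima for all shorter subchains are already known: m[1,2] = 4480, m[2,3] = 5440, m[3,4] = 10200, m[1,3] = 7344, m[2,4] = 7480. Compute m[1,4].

9160

m[1,4] = min over k∈[1,3] of m[1,k]+m[k+1,4]+p_{0}·p_k·p_{4}.
k=1: 0 + 7480 + 14·8·15 = 9160; k=2: 4480 + 10200 + 14·40·15 = 23080; k=3: 7344 + 0 + 14·17·15 = 10914.
Minimum: 9160 at k=1.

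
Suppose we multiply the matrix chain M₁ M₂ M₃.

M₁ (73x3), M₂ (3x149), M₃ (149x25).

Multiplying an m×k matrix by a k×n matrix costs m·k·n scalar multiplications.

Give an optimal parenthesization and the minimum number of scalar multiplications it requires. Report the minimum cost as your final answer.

16650

(M₁ (M₂ M₃)): cost 16650.
((M₁ M₂) M₃): cost 304556.
Optimal: (M₁ (M₂ M₃)) with cost 16650.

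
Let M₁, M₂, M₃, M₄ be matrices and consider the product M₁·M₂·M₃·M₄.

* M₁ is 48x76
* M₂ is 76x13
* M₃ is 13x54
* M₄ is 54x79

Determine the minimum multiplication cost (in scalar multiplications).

152178

Adjacent pairs: M₁M₂ = 48·76·13 = 47424; M₂M₃ = 76·13·54 = 53352; M₃M₄ = 13·54·79 = 55458.
Length 3: M₁..M₃: k=1: 0+53352+48·76·54=250344; k=2: 47424+0+48·13·54=81120 → min 81120 | M₂..M₄: k=2: 0+55458+76·13·79=133510; k=3: 53352+0+76·54·79=377568 → min 133510.
Length 4: M₁..M₄: k=1: 0+133510+48·76·79=421702; k=2: 47424+55458+48·13·79=152178; k=3: 81120+0+48·54·79=285888 → min 152178.
Optimal order: ((M₁·M₂)·(M₃·M₄)) with cost 152178.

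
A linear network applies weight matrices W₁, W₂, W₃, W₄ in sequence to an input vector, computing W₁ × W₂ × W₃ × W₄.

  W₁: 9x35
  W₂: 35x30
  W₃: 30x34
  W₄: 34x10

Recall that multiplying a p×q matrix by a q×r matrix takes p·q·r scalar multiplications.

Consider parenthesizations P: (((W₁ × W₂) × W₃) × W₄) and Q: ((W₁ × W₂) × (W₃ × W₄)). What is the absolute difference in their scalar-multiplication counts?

660

Order P = (((W₁ × W₂) × W₃) × W₄): (W₁ × W₂): 9×35 by 35×30 → 9×30, cost 9·35·30 = 9450; ((W₁ × W₂) × W₃): 9×30 by 30×34 → 9×34, cost 9·30·34 = 9180; cumulative 18630; (((W₁ × W₂) × W₃) × W₄): 9×34 by 34×10 → 9×10, cost 9·34·10 = 3060; cumulative 21690. Total 21690.
Order Q = ((W₁ × W₂) × (W₃ × W₄)): (W₁ × W₂): 9×35 by 35×30 → 9×30, cost 9·35·30 = 9450; (W₃ × W₄): 30×34 by 34×10 → 30×10, cost 30·34·10 = 10200; ((W₁ × W₂) × (W₃ × W₄)): 9×30 by 30×10 → 9×10, cost 9·30·10 = 2700; cumulative 22350. Total 22350.
Difference: |21690 − 22350| = 660.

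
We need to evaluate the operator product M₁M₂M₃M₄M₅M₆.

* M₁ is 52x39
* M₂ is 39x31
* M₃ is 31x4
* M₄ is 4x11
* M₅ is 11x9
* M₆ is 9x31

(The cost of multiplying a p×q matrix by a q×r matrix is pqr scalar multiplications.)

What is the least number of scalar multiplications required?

20908

Adjacent pairs: M₁M₂ = 52·39·31 = 62868; M₂M₃ = 39·31·4 = 4836; M₃M₄ = 31·4·11 = 1364; M₄M₅ = 4·11·9 = 396; M₅M₆ = 11·9·31 = 3069.
Length 3: M₁..M₃: k=1: 0+4836+52·39·4=12948; k=2: 62868+0+52·31·4=69316 → min 12948 | M₂..M₄: k=2: 0+1364+39·31·11=14663; k=3: 4836+0+39·4·11=6552 → min 6552 | M₃..M₅: k=3: 0+396+31·4·9=1512; k=4: 1364+0+31·11·9=4433 → min 1512 | M₄..M₆: k=4: 0+3069+4·11·31=4433; k=5: 396+0+4·9·31=1512 → min 1512.
Length 4: M₁..M₄: k=1: 0+6552+52·39·11=28860; k=2: 62868+1364+52·31·11=81964; k=3: 12948+0+52·4·11=15236 → min 15236 | M₂..M₅: k=2: 0+1512+39·31·9=12393; k=3: 4836+396+39·4·9=6636; k=4: 6552+0+39·11·9=10413 → min 6636 | M₃..M₆: k=3: 0+1512+31·4·31=5356; k=4: 1364+3069+31·11·31=15004; k=5: 1512+0+31·9·31=10161 → min 5356.
Length 5: M₁..M₅: k=1: 0+6636+52·39·9=24888; k=2: 62868+1512+52·31·9=78888; k=3: 12948+396+52·4·9=15216; k=4: 15236+0+52·11·9=20384 → min 15216 | M₂..M₆: k=2: 0+5356+39·31·31=42835; k=3: 4836+1512+39·4·31=11184; k=4: 6552+3069+39·11·31=22920; k=5: 6636+0+39·9·31=17517 → min 11184.
Length 6: M₁..M₆: k=1: 0+11184+52·39·31=74052; k=2: 62868+5356+52·31·31=118196; k=3: 12948+1512+52·4·31=20908; k=4: 15236+3069+52·11·31=36037; k=5: 15216+0+52·9·31=29724 → min 20908.
Optimal order: ((M₁(M₂M₃))((M₄M₅)M₆)) with cost 20908.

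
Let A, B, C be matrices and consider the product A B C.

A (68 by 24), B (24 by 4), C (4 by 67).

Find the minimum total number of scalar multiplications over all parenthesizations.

Order (A (B C)): (B C): 24×4 by 4×67 → 24×67, cost 24·4·67 = 6432; (A (B C)): 68×24 by 24×67 → 68×67, cost 68·24·67 = 109344; cumulative 115776. Total 115776.
Order ((A B) C): (A B): 68×24 by 24×4 → 68×4, cost 68·24·4 = 6528; ((A B) C): 68×4 by 4×67 → 68×67, cost 68·4·67 = 18224; cumulative 24752. Total 24752.
Minimum: 24752.

24752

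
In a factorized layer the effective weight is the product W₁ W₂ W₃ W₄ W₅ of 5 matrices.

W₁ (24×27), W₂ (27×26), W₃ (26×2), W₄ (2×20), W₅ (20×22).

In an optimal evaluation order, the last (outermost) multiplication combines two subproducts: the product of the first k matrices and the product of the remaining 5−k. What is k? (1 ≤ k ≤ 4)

Adjacent pairs: W₁W₂ = 24·27·26 = 16848; W₂W₃ = 27·26·2 = 1404; W₃W₄ = 26·2·20 = 1040; W₄W₅ = 2·20·22 = 880.
Length 3: W₁..W₃: k=1: 0+1404+24·27·2=2700; k=2: 16848+0+24·26·2=18096 → min 2700 | W₂..W₄: k=2: 0+1040+27·26·20=15080; k=3: 1404+0+27·2·20=2484 → min 2484 | W₃..W₅: k=3: 0+880+26·2·22=2024; k=4: 1040+0+26·20·22=12480 → min 2024.
Length 4: W₁..W₄: k=1: 0+2484+24·27·20=15444; k=2: 16848+1040+24·26·20=30368; k=3: 2700+0+24·2·20=3660 → min 3660 | W₂..W₅: k=2: 0+2024+27·26·22=17468; k=3: 1404+880+27·2·22=3472; k=4: 2484+0+27·20·22=14364 → min 3472.
Top-level splits: k=1: (W₁..W₁)·(W₂..W₅) → 0+3472+24·27·22 = 17728; k=2: (W₁..W₂)·(W₃..W₅) → 16848+2024+24·26·22 = 32600; k=3: (W₁..W₃)·(W₄..W₅) → 2700+880+24·2·22 = 4636; k=4: (W₁..W₄)·(W₅..W₅) → 3660+0+24·20·22 = 14220.
Best split is after W₃, i.e. k = 3.

3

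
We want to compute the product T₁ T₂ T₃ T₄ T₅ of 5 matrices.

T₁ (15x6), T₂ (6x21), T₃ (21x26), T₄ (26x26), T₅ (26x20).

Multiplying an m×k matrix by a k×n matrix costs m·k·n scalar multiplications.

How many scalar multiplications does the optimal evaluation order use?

12252

Adjacent pairs: T₁T₂ = 15·6·21 = 1890; T₂T₃ = 6·21·26 = 3276; T₃T₄ = 21·26·26 = 14196; T₄T₅ = 26·26·20 = 13520.
Length 3: T₁..T₃: k=1: 0+3276+15·6·26=5616; k=2: 1890+0+15·21·26=10080 → min 5616 | T₂..T₄: k=2: 0+14196+6·21·26=17472; k=3: 3276+0+6·26·26=7332 → min 7332 | T₃..T₅: k=3: 0+13520+21·26·20=24440; k=4: 14196+0+21·26·20=25116 → min 24440.
Length 4: T₁..T₄: k=1: 0+7332+15·6·26=9672; k=2: 1890+14196+15·21·26=24276; k=3: 5616+0+15·26·26=15756 → min 9672 | T₂..T₅: k=2: 0+24440+6·21·20=26960; k=3: 3276+13520+6·26·20=19916; k=4: 7332+0+6·26·20=10452 → min 10452.
Length 5: T₁..T₅: k=1: 0+10452+15·6·20=12252; k=2: 1890+24440+15·21·20=32630; k=3: 5616+13520+15·26·20=26936; k=4: 9672+0+15·26·20=17472 → min 12252.
Optimal order: (T₁ (((T₂ T₃) T₄) T₅)) with cost 12252.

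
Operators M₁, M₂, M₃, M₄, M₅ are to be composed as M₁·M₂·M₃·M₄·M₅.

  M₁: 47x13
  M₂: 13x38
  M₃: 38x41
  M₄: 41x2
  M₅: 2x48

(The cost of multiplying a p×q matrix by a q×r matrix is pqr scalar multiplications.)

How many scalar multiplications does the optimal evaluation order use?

9838

Adjacent pairs: M₁M₂ = 47·13·38 = 23218; M₂M₃ = 13·38·41 = 20254; M₃M₄ = 38·41·2 = 3116; M₄M₅ = 41·2·48 = 3936.
Length 3: M₁..M₃: k=1: 0+20254+47·13·41=45305; k=2: 23218+0+47·38·41=96444 → min 45305 | M₂..M₄: k=2: 0+3116+13·38·2=4104; k=3: 20254+0+13·41·2=21320 → min 4104 | M₃..M₅: k=3: 0+3936+38·41·48=78720; k=4: 3116+0+38·2·48=6764 → min 6764.
Length 4: M₁..M₄: k=1: 0+4104+47·13·2=5326; k=2: 23218+3116+47·38·2=29906; k=3: 45305+0+47·41·2=49159 → min 5326 | M₂..M₅: k=2: 0+6764+13·38·48=30476; k=3: 20254+3936+13·41·48=49774; k=4: 4104+0+13·2·48=5352 → min 5352.
Length 5: M₁..M₅: k=1: 0+5352+47·13·48=34680; k=2: 23218+6764+47·38·48=115710; k=3: 45305+3936+47·41·48=141737; k=4: 5326+0+47·2·48=9838 → min 9838.
Optimal order: ((M₁·(M₂·(M₃·M₄)))·M₅) with cost 9838.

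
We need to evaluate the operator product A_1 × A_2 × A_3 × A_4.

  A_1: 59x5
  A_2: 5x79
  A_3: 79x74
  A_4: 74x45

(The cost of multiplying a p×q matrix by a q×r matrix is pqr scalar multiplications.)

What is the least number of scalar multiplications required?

59155

Adjacent pairs: A_1A_2 = 59·5·79 = 23305; A_2A_3 = 5·79·74 = 29230; A_3A_4 = 79·74·45 = 263070.
Length 3: A_1..A_3: k=1: 0+29230+59·5·74=51060; k=2: 23305+0+59·79·74=368219 → min 51060 | A_2..A_4: k=2: 0+263070+5·79·45=280845; k=3: 29230+0+5·74·45=45880 → min 45880.
Length 4: A_1..A_4: k=1: 0+45880+59·5·45=59155; k=2: 23305+263070+59·79·45=496120; k=3: 51060+0+59·74·45=247530 → min 59155.
Optimal order: (A_1 × ((A_2 × A_3) × A_4)) with cost 59155.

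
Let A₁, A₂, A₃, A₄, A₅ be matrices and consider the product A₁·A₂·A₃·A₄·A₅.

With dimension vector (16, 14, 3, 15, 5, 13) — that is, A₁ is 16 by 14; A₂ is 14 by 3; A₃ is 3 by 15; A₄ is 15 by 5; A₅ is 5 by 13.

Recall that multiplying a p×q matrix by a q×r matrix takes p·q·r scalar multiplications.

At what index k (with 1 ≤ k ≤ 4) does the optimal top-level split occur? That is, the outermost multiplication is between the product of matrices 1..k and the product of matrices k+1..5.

2

Adjacent pairs: A₁A₂ = 16·14·3 = 672; A₂A₃ = 14·3·15 = 630; A₃A₄ = 3·15·5 = 225; A₄A₅ = 15·5·13 = 975.
Length 3: A₁..A₃: k=1: 0+630+16·14·15=3990; k=2: 672+0+16·3·15=1392 → min 1392 | A₂..A₄: k=2: 0+225+14·3·5=435; k=3: 630+0+14·15·5=1680 → min 435 | A₃..A₅: k=3: 0+975+3·15·13=1560; k=4: 225+0+3·5·13=420 → min 420.
Length 4: A₁..A₄: k=1: 0+435+16·14·5=1555; k=2: 672+225+16·3·5=1137; k=3: 1392+0+16·15·5=2592 → min 1137 | A₂..A₅: k=2: 0+420+14·3·13=966; k=3: 630+975+14·15·13=4335; k=4: 435+0+14·5·13=1345 → min 966.
Top-level splits: k=1: (A₁..A₁)·(A₂..A₅) → 0+966+16·14·13 = 3878; k=2: (A₁..A₂)·(A₃..A₅) → 672+420+16·3·13 = 1716; k=3: (A₁..A₃)·(A₄..A₅) → 1392+975+16·15·13 = 5487; k=4: (A₁..A₄)·(A₅..A₅) → 1137+0+16·5·13 = 2177.
Best split is after A₂, i.e. k = 2.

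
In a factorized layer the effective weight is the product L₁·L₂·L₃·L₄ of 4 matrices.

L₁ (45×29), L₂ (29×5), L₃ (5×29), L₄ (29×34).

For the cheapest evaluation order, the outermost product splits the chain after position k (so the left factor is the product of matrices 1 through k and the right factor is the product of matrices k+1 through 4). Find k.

2

Adjacent pairs: L₁L₂ = 45·29·5 = 6525; L₂L₃ = 29·5·29 = 4205; L₃L₄ = 5·29·34 = 4930.
Length 3: L₁..L₃: k=1: 0+4205+45·29·29=42050; k=2: 6525+0+45·5·29=13050 → min 13050 | L₂..L₄: k=2: 0+4930+29·5·34=9860; k=3: 4205+0+29·29·34=32799 → min 9860.
Top-level splits: k=1: (L₁..L₁)·(L₂..L₄) → 0+9860+45·29·34 = 54230; k=2: (L₁..L₂)·(L₃..L₄) → 6525+4930+45·5·34 = 19105; k=3: (L₁..L₃)·(L₄..L₄) → 13050+0+45·29·34 = 57420.
Best split is after L₂, i.e. k = 2.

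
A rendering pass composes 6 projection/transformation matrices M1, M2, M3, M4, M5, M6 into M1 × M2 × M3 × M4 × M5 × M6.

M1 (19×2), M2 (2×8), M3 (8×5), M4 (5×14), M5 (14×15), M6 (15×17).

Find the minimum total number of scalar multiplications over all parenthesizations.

Adjacent pairs: M1M2 = 19·2·8 = 304; M2M3 = 2·8·5 = 80; M3M4 = 8·5·14 = 560; M4M5 = 5·14·15 = 1050; M5M6 = 14·15·17 = 3570.
Length 3: M1..M3: k=1: 0+80+19·2·5=270; k=2: 304+0+19·8·5=1064 → min 270 | M2..M4: k=2: 0+560+2·8·14=784; k=3: 80+0+2·5·14=220 → min 220 | M3..M5: k=3: 0+1050+8·5·15=1650; k=4: 560+0+8·14·15=2240 → min 1650 | M4..M6: k=4: 0+3570+5·14·17=4760; k=5: 1050+0+5·15·17=2325 → min 2325.
Length 4: M1..M4: k=1: 0+220+19·2·14=752; k=2: 304+560+19·8·14=2992; k=3: 270+0+19·5·14=1600 → min 752 | M2..M5: k=2: 0+1650+2·8·15=1890; k=3: 80+1050+2·5·15=1280; k=4: 220+0+2·14·15=640 → min 640 | M3..M6: k=3: 0+2325+8·5·17=3005; k=4: 560+3570+8·14·17=6034; k=5: 1650+0+8·15·17=3690 → min 3005.
Length 5: M1..M5: k=1: 0+640+19·2·15=1210; k=2: 304+1650+19·8·15=4234; k=3: 270+1050+19·5·15=2745; k=4: 752+0+19·14·15=4742 → min 1210 | M2..M6: k=2: 0+3005+2·8·17=3277; k=3: 80+2325+2·5·17=2575; k=4: 220+3570+2·14·17=4266; k=5: 640+0+2·15·17=1150 → min 1150.
Length 6: M1..M6: k=1: 0+1150+19·2·17=1796; k=2: 304+3005+19·8·17=5893; k=3: 270+2325+19·5·17=4210; k=4: 752+3570+19·14·17=8844; k=5: 1210+0+19·15·17=6055 → min 1796.
Optimal order: (M1 × ((((M2 × M3) × M4) × M5) × M6)) with cost 1796.

1796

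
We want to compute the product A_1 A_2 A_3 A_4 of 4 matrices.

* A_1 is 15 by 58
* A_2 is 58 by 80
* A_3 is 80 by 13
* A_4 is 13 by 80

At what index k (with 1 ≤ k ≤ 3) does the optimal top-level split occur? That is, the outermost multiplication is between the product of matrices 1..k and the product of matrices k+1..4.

Adjacent pairs: A_1A_2 = 15·58·80 = 69600; A_2A_3 = 58·80·13 = 60320; A_3A_4 = 80·13·80 = 83200.
Length 3: A_1..A_3: k=1: 0+60320+15·58·13=71630; k=2: 69600+0+15·80·13=85200 → min 71630 | A_2..A_4: k=2: 0+83200+58·80·80=454400; k=3: 60320+0+58·13·80=120640 → min 120640.
Top-level splits: k=1: (A_1..A_1)·(A_2..A_4) → 0+120640+15·58·80 = 190240; k=2: (A_1..A_2)·(A_3..A_4) → 69600+83200+15·80·80 = 248800; k=3: (A_1..A_3)·(A_4..A_4) → 71630+0+15·13·80 = 87230.
Best split is after A_3, i.e. k = 3.

3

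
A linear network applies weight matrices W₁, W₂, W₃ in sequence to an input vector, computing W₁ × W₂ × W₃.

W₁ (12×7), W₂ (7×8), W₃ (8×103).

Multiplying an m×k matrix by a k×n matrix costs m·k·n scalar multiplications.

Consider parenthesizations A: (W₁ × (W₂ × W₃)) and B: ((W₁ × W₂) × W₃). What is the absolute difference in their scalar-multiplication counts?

3860

Order A = (W₁ × (W₂ × W₃)): (W₂ × W₃): 7×8 by 8×103 → 7×103, cost 7·8·103 = 5768; (W₁ × (W₂ × W₃)): 12×7 by 7×103 → 12×103, cost 12·7·103 = 8652; cumulative 14420. Total 14420.
Order B = ((W₁ × W₂) × W₃): (W₁ × W₂): 12×7 by 7×8 → 12×8, cost 12·7·8 = 672; ((W₁ × W₂) × W₃): 12×8 by 8×103 → 12×103, cost 12·8·103 = 9888; cumulative 10560. Total 10560.
Difference: |14420 − 10560| = 3860.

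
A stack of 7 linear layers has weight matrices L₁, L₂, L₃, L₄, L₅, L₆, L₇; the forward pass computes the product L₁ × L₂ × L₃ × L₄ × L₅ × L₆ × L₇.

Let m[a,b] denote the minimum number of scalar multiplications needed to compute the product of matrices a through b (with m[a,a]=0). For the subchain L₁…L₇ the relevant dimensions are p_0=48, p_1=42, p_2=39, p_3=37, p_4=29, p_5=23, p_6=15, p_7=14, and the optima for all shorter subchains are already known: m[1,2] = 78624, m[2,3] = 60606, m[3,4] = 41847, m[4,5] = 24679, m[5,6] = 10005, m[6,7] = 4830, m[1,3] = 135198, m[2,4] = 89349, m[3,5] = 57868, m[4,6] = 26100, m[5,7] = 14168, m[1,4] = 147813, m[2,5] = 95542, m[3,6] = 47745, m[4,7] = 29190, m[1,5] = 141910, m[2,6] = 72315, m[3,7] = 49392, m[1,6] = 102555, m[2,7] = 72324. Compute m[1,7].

m[1,7] = min over k∈[1,6] of m[1,k]+m[k+1,7]+p_{0}·p_k·p_{7}.
k=1: 0 + 72324 + 48·42·14 = 100548; k=2: 78624 + 49392 + 48·39·14 = 154224; k=3: 135198 + 29190 + 48·37·14 = 189252; k=4: 147813 + 14168 + 48·29·14 = 181469; k=5: 141910 + 4830 + 48·23·14 = 162196; k=6: 102555 + 0 + 48·15·14 = 112635.
Minimum: 100548 at k=1.

100548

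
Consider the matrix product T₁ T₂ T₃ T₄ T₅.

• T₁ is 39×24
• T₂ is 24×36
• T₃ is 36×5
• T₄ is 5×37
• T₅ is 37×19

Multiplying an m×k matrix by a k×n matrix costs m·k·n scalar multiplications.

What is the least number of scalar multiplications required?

16220

Adjacent pairs: T₁T₂ = 39·24·36 = 33696; T₂T₃ = 24·36·5 = 4320; T₃T₄ = 36·5·37 = 6660; T₄T₅ = 5·37·19 = 3515.
Length 3: T₁..T₃: k=1: 0+4320+39·24·5=9000; k=2: 33696+0+39·36·5=40716 → min 9000 | T₂..T₄: k=2: 0+6660+24·36·37=38628; k=3: 4320+0+24·5·37=8760 → min 8760 | T₃..T₅: k=3: 0+3515+36·5·19=6935; k=4: 6660+0+36·37·19=31968 → min 6935.
Length 4: T₁..T₄: k=1: 0+8760+39·24·37=43392; k=2: 33696+6660+39·36·37=92304; k=3: 9000+0+39·5·37=16215 → min 16215 | T₂..T₅: k=2: 0+6935+24·36·19=23351; k=3: 4320+3515+24·5·19=10115; k=4: 8760+0+24·37·19=25632 → min 10115.
Length 5: T₁..T₅: k=1: 0+10115+39·24·19=27899; k=2: 33696+6935+39·36·19=67307; k=3: 9000+3515+39·5·19=16220; k=4: 16215+0+39·37·19=43632 → min 16220.
Optimal order: ((T₁ (T₂ T₃)) (T₄ T₅)) with cost 16220.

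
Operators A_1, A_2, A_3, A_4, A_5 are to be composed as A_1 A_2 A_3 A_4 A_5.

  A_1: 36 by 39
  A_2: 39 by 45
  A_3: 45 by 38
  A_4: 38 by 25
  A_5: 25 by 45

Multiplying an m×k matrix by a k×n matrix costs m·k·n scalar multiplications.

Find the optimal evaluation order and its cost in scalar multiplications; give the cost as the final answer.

162225

Adjacent pairs: A_1A_2 = 36·39·45 = 63180; A_2A_3 = 39·45·38 = 66690; A_3A_4 = 45·38·25 = 42750; A_4A_5 = 38·25·45 = 42750.
Length 3: A_1..A_3: k=1: 0+66690+36·39·38=120042; k=2: 63180+0+36·45·38=124740 → min 120042 | A_2..A_4: k=2: 0+42750+39·45·25=86625; k=3: 66690+0+39·38·25=103740 → min 86625 | A_3..A_5: k=3: 0+42750+45·38·45=119700; k=4: 42750+0+45·25·45=93375 → min 93375.
Length 4: A_1..A_4: k=1: 0+86625+36·39·25=121725; k=2: 63180+42750+36·45·25=146430; k=3: 120042+0+36·38·25=154242 → min 121725 | A_2..A_5: k=2: 0+93375+39·45·45=172350; k=3: 66690+42750+39·38·45=176130; k=4: 86625+0+39·25·45=130500 → min 130500.
Length 5: A_1..A_5: k=1: 0+130500+36·39·45=193680; k=2: 63180+93375+36·45·45=229455; k=3: 120042+42750+36·38·45=224352; k=4: 121725+0+36·25·45=162225 → min 162225.
Optimal parenthesization: ((A_1 (A_2 (A_3 A_4))) A_5) with cost 162225.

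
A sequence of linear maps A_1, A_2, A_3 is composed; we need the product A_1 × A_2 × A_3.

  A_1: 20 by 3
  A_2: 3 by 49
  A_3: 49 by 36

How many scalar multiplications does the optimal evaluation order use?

Order (A_1 × (A_2 × A_3)): (A_2 × A_3): 3×49 by 49×36 → 3×36, cost 3·49·36 = 5292; (A_1 × (A_2 × A_3)): 20×3 by 3×36 → 20×36, cost 20·3·36 = 2160; cumulative 7452. Total 7452.
Order ((A_1 × A_2) × A_3): (A_1 × A_2): 20×3 by 3×49 → 20×49, cost 20·3·49 = 2940; ((A_1 × A_2) × A_3): 20×49 by 49×36 → 20×36, cost 20·49·36 = 35280; cumulative 38220. Total 38220.
Minimum: 7452.

7452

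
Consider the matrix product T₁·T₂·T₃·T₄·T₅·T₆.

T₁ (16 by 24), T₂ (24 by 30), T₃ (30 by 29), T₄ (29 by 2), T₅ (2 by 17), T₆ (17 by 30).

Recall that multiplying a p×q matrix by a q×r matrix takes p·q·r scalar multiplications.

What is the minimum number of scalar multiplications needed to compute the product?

5928

Adjacent pairs: T₁T₂ = 16·24·30 = 11520; T₂T₃ = 24·30·29 = 20880; T₃T₄ = 30·29·2 = 1740; T₄T₅ = 29·2·17 = 986; T₅T₆ = 2·17·30 = 1020.
Length 3: T₁..T₃: k=1: 0+20880+16·24·29=32016; k=2: 11520+0+16·30·29=25440 → min 25440 | T₂..T₄: k=2: 0+1740+24·30·2=3180; k=3: 20880+0+24·29·2=22272 → min 3180 | T₃..T₅: k=3: 0+986+30·29·17=15776; k=4: 1740+0+30·2·17=2760 → min 2760 | T₄..T₆: k=4: 0+1020+29·2·30=2760; k=5: 986+0+29·17·30=15776 → min 2760.
Length 4: T₁..T₄: k=1: 0+3180+16·24·2=3948; k=2: 11520+1740+16·30·2=14220; k=3: 25440+0+16·29·2=26368 → min 3948 | T₂..T₅: k=2: 0+2760+24·30·17=15000; k=3: 20880+986+24·29·17=33698; k=4: 3180+0+24·2·17=3996 → min 3996 | T₃..T₆: k=3: 0+2760+30·29·30=28860; k=4: 1740+1020+30·2·30=4560; k=5: 2760+0+30·17·30=18060 → min 4560.
Length 5: T₁..T₅: k=1: 0+3996+16·24·17=10524; k=2: 11520+2760+16·30·17=22440; k=3: 25440+986+16·29·17=34314; k=4: 3948+0+16·2·17=4492 → min 4492 | T₂..T₆: k=2: 0+4560+24·30·30=26160; k=3: 20880+2760+24·29·30=44520; k=4: 3180+1020+24·2·30=5640; k=5: 3996+0+24·17·30=16236 → min 5640.
Length 6: T₁..T₆: k=1: 0+5640+16·24·30=17160; k=2: 11520+4560+16·30·30=30480; k=3: 25440+2760+16·29·30=42120; k=4: 3948+1020+16·2·30=5928; k=5: 4492+0+16·17·30=12652 → min 5928.
Optimal order: ((T₁·(T₂·(T₃·T₄)))·(T₅·T₆)) with cost 5928.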